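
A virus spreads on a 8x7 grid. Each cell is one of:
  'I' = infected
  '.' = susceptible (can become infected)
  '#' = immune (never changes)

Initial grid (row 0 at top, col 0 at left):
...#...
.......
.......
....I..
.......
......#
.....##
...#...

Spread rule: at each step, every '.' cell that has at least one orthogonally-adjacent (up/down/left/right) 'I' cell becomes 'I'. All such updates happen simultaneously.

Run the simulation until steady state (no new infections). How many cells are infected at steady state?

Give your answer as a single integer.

Step 0 (initial): 1 infected
Step 1: +4 new -> 5 infected
Step 2: +8 new -> 13 infected
Step 3: +11 new -> 24 infected
Step 4: +9 new -> 33 infected
Step 5: +8 new -> 41 infected
Step 6: +6 new -> 47 infected
Step 7: +3 new -> 50 infected
Step 8: +1 new -> 51 infected
Step 9: +0 new -> 51 infected

Answer: 51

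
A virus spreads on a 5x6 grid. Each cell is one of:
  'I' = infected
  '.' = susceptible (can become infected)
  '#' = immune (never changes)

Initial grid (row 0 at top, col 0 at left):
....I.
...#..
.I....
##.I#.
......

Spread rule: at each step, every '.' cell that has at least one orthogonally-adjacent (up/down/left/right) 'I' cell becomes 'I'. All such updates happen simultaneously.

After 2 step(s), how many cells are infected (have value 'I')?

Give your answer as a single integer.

Step 0 (initial): 3 infected
Step 1: +9 new -> 12 infected
Step 2: +8 new -> 20 infected

Answer: 20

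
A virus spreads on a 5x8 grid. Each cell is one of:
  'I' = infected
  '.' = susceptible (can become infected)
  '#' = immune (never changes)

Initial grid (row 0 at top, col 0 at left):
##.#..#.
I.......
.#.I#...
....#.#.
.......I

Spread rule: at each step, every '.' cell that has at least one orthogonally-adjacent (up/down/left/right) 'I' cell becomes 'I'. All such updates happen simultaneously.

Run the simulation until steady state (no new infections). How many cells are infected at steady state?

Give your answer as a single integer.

Step 0 (initial): 3 infected
Step 1: +7 new -> 10 infected
Step 2: +7 new -> 17 infected
Step 3: +10 new -> 27 infected
Step 4: +5 new -> 32 infected
Step 5: +0 new -> 32 infected

Answer: 32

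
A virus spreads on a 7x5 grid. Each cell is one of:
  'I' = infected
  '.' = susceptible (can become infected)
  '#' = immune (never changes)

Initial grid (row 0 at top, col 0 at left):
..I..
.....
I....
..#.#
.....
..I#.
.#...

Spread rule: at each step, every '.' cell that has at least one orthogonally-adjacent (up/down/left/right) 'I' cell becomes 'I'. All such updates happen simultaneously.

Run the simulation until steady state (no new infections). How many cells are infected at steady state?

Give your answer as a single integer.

Answer: 31

Derivation:
Step 0 (initial): 3 infected
Step 1: +9 new -> 12 infected
Step 2: +11 new -> 23 infected
Step 3: +6 new -> 29 infected
Step 4: +2 new -> 31 infected
Step 5: +0 new -> 31 infected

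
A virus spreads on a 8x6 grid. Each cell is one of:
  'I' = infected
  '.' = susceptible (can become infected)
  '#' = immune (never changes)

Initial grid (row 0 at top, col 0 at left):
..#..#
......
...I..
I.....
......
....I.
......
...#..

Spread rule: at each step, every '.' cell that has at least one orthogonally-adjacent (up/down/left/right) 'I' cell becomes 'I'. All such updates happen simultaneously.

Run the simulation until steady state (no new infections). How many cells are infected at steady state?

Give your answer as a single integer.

Step 0 (initial): 3 infected
Step 1: +11 new -> 14 infected
Step 2: +16 new -> 30 infected
Step 3: +10 new -> 40 infected
Step 4: +4 new -> 44 infected
Step 5: +1 new -> 45 infected
Step 6: +0 new -> 45 infected

Answer: 45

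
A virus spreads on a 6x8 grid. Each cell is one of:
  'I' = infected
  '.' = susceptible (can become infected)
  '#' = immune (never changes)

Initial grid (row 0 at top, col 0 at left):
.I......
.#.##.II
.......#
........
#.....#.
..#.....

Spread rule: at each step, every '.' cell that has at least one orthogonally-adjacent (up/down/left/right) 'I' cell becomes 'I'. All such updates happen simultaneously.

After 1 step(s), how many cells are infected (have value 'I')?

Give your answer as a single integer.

Answer: 9

Derivation:
Step 0 (initial): 3 infected
Step 1: +6 new -> 9 infected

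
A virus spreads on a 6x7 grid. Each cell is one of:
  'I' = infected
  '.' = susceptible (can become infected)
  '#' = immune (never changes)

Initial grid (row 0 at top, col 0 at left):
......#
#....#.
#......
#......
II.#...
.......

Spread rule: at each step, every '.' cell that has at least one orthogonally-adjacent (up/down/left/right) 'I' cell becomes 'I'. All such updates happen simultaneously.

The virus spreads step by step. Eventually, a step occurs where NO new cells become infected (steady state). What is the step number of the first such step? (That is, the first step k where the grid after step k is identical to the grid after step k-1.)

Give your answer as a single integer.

Answer: 9

Derivation:
Step 0 (initial): 2 infected
Step 1: +4 new -> 6 infected
Step 2: +3 new -> 9 infected
Step 3: +4 new -> 13 infected
Step 4: +5 new -> 18 infected
Step 5: +7 new -> 25 infected
Step 6: +6 new -> 31 infected
Step 7: +3 new -> 34 infected
Step 8: +2 new -> 36 infected
Step 9: +0 new -> 36 infected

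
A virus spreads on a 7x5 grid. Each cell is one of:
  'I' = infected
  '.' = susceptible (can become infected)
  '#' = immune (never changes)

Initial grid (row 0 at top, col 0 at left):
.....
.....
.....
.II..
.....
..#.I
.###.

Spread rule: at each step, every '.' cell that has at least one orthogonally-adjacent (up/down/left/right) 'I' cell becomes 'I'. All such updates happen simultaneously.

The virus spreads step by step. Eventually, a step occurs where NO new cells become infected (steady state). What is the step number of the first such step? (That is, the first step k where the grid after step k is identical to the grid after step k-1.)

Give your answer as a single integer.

Answer: 6

Derivation:
Step 0 (initial): 3 infected
Step 1: +9 new -> 12 infected
Step 2: +8 new -> 20 infected
Step 3: +6 new -> 26 infected
Step 4: +4 new -> 30 infected
Step 5: +1 new -> 31 infected
Step 6: +0 new -> 31 infected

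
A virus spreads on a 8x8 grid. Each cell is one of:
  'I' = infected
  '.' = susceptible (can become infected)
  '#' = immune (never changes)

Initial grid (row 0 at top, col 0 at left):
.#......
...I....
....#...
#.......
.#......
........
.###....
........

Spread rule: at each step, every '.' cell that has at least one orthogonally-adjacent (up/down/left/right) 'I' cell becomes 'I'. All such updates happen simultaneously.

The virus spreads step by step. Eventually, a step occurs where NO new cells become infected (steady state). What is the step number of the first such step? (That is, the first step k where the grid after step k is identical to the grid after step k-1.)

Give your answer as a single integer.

Answer: 11

Derivation:
Step 0 (initial): 1 infected
Step 1: +4 new -> 5 infected
Step 2: +6 new -> 11 infected
Step 3: +8 new -> 19 infected
Step 4: +10 new -> 29 infected
Step 5: +6 new -> 35 infected
Step 6: +5 new -> 40 infected
Step 7: +5 new -> 45 infected
Step 8: +6 new -> 51 infected
Step 9: +4 new -> 55 infected
Step 10: +2 new -> 57 infected
Step 11: +0 new -> 57 infected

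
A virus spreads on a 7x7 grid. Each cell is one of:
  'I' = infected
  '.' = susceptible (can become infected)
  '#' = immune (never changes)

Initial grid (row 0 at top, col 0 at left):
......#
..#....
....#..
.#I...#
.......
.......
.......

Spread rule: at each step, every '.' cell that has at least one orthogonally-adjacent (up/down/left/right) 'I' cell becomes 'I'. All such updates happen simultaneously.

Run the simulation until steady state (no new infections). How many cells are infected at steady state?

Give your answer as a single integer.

Step 0 (initial): 1 infected
Step 1: +3 new -> 4 infected
Step 2: +6 new -> 10 infected
Step 3: +9 new -> 19 infected
Step 4: +11 new -> 30 infected
Step 5: +9 new -> 39 infected
Step 6: +4 new -> 43 infected
Step 7: +1 new -> 44 infected
Step 8: +0 new -> 44 infected

Answer: 44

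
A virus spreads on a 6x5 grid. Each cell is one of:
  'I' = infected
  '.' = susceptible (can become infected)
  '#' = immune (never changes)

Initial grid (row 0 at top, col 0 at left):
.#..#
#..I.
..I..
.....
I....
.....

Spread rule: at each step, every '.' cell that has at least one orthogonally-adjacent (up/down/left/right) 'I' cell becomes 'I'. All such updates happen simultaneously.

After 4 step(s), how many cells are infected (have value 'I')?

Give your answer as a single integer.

Step 0 (initial): 3 infected
Step 1: +9 new -> 12 infected
Step 2: +8 new -> 20 infected
Step 3: +3 new -> 23 infected
Step 4: +2 new -> 25 infected

Answer: 25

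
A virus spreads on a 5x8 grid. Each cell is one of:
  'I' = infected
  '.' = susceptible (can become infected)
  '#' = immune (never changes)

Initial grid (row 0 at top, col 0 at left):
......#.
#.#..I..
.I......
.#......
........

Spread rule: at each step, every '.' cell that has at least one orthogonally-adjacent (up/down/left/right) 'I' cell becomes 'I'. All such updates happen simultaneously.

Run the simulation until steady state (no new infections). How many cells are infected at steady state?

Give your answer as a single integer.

Answer: 36

Derivation:
Step 0 (initial): 2 infected
Step 1: +7 new -> 9 infected
Step 2: +10 new -> 19 infected
Step 3: +11 new -> 30 infected
Step 4: +5 new -> 35 infected
Step 5: +1 new -> 36 infected
Step 6: +0 new -> 36 infected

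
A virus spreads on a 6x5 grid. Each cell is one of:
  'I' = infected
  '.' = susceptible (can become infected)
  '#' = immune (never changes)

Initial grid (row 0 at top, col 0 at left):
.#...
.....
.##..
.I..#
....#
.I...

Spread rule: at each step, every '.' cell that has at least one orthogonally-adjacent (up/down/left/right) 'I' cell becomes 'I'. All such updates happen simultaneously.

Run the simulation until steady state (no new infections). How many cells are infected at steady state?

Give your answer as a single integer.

Step 0 (initial): 2 infected
Step 1: +5 new -> 7 infected
Step 2: +5 new -> 12 infected
Step 3: +4 new -> 16 infected
Step 4: +4 new -> 20 infected
Step 5: +3 new -> 23 infected
Step 6: +2 new -> 25 infected
Step 7: +0 new -> 25 infected

Answer: 25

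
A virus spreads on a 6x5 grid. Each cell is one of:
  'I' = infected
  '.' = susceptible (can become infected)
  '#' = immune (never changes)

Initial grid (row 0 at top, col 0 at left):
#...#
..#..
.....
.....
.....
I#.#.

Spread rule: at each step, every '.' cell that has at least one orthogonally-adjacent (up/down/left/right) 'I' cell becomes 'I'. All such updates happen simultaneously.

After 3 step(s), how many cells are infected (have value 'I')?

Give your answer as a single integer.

Answer: 7

Derivation:
Step 0 (initial): 1 infected
Step 1: +1 new -> 2 infected
Step 2: +2 new -> 4 infected
Step 3: +3 new -> 7 infected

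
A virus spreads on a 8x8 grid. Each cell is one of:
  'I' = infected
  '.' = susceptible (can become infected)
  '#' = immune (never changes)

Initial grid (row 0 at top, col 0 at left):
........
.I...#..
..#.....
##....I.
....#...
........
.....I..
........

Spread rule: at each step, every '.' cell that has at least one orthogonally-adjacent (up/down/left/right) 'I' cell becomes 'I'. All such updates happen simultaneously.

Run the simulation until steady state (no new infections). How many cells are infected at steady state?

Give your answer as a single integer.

Step 0 (initial): 3 infected
Step 1: +12 new -> 15 infected
Step 2: +16 new -> 31 infected
Step 3: +12 new -> 43 infected
Step 4: +8 new -> 51 infected
Step 5: +4 new -> 55 infected
Step 6: +3 new -> 58 infected
Step 7: +1 new -> 59 infected
Step 8: +0 new -> 59 infected

Answer: 59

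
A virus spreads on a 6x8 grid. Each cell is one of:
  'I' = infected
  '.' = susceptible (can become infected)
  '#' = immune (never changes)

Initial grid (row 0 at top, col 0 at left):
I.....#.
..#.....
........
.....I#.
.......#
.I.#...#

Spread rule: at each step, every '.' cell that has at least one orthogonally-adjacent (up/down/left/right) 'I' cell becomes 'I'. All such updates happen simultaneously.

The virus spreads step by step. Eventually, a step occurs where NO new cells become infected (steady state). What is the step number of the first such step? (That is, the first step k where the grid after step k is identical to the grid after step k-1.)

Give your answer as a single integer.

Step 0 (initial): 3 infected
Step 1: +8 new -> 11 infected
Step 2: +13 new -> 24 infected
Step 3: +12 new -> 36 infected
Step 4: +5 new -> 41 infected
Step 5: +1 new -> 42 infected
Step 6: +0 new -> 42 infected

Answer: 6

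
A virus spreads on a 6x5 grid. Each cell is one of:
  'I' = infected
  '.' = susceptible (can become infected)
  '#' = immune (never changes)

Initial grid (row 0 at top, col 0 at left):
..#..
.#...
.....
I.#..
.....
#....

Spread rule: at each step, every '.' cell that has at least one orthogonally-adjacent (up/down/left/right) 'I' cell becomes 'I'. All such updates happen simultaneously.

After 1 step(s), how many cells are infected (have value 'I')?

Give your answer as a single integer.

Answer: 4

Derivation:
Step 0 (initial): 1 infected
Step 1: +3 new -> 4 infected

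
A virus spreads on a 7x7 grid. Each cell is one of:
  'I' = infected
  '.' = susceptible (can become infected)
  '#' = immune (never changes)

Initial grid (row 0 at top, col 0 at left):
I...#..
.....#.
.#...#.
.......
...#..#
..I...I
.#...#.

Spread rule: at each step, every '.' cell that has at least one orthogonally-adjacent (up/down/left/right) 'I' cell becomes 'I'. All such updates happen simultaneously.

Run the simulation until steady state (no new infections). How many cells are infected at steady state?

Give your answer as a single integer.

Step 0 (initial): 3 infected
Step 1: +8 new -> 11 infected
Step 2: +9 new -> 20 infected
Step 3: +11 new -> 31 infected
Step 4: +4 new -> 35 infected
Step 5: +3 new -> 38 infected
Step 6: +1 new -> 39 infected
Step 7: +1 new -> 40 infected
Step 8: +1 new -> 41 infected
Step 9: +0 new -> 41 infected

Answer: 41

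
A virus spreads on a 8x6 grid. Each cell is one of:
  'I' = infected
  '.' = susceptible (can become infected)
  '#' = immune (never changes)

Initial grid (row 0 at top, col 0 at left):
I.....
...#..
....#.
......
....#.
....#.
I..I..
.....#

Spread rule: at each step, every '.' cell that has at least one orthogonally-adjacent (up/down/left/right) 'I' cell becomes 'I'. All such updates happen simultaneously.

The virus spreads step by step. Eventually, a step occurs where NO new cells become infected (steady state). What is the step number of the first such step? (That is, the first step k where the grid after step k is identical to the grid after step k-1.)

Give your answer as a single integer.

Answer: 7

Derivation:
Step 0 (initial): 3 infected
Step 1: +9 new -> 12 infected
Step 2: +11 new -> 23 infected
Step 3: +8 new -> 31 infected
Step 4: +7 new -> 38 infected
Step 5: +3 new -> 41 infected
Step 6: +2 new -> 43 infected
Step 7: +0 new -> 43 infected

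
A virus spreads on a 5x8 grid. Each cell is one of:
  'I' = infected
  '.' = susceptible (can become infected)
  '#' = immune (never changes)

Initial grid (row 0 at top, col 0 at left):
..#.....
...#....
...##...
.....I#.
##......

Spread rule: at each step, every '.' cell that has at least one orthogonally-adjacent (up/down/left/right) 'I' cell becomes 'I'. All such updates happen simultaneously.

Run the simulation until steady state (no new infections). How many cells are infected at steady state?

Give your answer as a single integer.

Step 0 (initial): 1 infected
Step 1: +3 new -> 4 infected
Step 2: +5 new -> 9 infected
Step 3: +7 new -> 16 infected
Step 4: +7 new -> 23 infected
Step 5: +5 new -> 28 infected
Step 6: +2 new -> 30 infected
Step 7: +2 new -> 32 infected
Step 8: +1 new -> 33 infected
Step 9: +0 new -> 33 infected

Answer: 33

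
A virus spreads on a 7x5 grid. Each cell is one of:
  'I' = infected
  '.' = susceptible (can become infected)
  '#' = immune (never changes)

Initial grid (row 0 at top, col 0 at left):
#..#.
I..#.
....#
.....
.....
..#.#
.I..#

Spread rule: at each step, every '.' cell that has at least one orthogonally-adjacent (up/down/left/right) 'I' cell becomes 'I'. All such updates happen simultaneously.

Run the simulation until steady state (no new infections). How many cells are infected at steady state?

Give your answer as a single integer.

Answer: 26

Derivation:
Step 0 (initial): 2 infected
Step 1: +5 new -> 7 infected
Step 2: +7 new -> 14 infected
Step 3: +6 new -> 20 infected
Step 4: +3 new -> 23 infected
Step 5: +2 new -> 25 infected
Step 6: +1 new -> 26 infected
Step 7: +0 new -> 26 infected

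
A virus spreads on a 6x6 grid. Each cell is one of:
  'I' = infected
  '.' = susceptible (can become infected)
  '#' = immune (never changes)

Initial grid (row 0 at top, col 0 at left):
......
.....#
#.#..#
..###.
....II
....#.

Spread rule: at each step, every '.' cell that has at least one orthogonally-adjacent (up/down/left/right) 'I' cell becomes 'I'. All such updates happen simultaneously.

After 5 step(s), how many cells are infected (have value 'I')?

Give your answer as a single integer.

Answer: 15

Derivation:
Step 0 (initial): 2 infected
Step 1: +3 new -> 5 infected
Step 2: +2 new -> 7 infected
Step 3: +2 new -> 9 infected
Step 4: +3 new -> 12 infected
Step 5: +3 new -> 15 infected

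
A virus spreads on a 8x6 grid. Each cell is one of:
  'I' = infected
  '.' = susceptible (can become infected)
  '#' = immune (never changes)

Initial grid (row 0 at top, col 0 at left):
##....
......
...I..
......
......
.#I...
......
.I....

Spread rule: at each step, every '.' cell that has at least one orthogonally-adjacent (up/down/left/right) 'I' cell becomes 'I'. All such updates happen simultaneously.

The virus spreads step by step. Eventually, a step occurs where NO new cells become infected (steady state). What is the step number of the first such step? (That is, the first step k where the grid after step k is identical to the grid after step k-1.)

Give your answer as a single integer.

Step 0 (initial): 3 infected
Step 1: +10 new -> 13 infected
Step 2: +13 new -> 26 infected
Step 3: +13 new -> 39 infected
Step 4: +6 new -> 45 infected
Step 5: +0 new -> 45 infected

Answer: 5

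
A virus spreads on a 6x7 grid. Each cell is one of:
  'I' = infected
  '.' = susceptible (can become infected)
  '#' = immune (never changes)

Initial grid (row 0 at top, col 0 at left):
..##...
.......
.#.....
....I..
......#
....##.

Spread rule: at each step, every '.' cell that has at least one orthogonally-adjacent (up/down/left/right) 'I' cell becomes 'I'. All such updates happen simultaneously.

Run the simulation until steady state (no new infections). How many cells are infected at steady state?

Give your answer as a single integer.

Answer: 35

Derivation:
Step 0 (initial): 1 infected
Step 1: +4 new -> 5 infected
Step 2: +7 new -> 12 infected
Step 3: +8 new -> 20 infected
Step 4: +6 new -> 26 infected
Step 5: +5 new -> 31 infected
Step 6: +3 new -> 34 infected
Step 7: +1 new -> 35 infected
Step 8: +0 new -> 35 infected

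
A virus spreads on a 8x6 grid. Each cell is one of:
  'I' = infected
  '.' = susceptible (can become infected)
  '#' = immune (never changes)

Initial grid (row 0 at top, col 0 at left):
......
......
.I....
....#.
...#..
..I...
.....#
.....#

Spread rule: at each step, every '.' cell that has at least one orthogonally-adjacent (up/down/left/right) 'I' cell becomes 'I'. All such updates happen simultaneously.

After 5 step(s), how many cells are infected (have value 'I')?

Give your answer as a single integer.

Answer: 43

Derivation:
Step 0 (initial): 2 infected
Step 1: +8 new -> 10 infected
Step 2: +12 new -> 22 infected
Step 3: +12 new -> 34 infected
Step 4: +6 new -> 40 infected
Step 5: +3 new -> 43 infected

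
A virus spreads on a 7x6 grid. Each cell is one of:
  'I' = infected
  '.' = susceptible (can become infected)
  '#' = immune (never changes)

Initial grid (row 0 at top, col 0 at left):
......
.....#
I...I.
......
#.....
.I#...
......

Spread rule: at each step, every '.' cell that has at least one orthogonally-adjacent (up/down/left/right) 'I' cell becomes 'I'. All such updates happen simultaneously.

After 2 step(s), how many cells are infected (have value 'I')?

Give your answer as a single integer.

Step 0 (initial): 3 infected
Step 1: +10 new -> 13 infected
Step 2: +12 new -> 25 infected

Answer: 25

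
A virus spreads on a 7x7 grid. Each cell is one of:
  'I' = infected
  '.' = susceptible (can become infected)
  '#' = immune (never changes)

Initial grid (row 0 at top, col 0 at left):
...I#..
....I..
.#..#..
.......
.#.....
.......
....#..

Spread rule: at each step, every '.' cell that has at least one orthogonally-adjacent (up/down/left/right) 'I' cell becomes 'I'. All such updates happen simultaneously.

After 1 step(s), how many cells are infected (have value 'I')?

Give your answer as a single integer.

Step 0 (initial): 2 infected
Step 1: +3 new -> 5 infected

Answer: 5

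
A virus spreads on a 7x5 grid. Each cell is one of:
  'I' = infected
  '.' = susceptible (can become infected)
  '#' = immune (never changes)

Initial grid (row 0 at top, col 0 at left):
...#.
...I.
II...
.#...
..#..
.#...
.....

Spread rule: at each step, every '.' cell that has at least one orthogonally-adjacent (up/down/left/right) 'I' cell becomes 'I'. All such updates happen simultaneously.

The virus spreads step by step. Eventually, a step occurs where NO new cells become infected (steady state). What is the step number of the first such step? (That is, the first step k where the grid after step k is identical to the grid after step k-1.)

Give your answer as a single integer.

Step 0 (initial): 3 infected
Step 1: +7 new -> 10 infected
Step 2: +8 new -> 18 infected
Step 3: +4 new -> 22 infected
Step 4: +3 new -> 25 infected
Step 5: +4 new -> 29 infected
Step 6: +2 new -> 31 infected
Step 7: +0 new -> 31 infected

Answer: 7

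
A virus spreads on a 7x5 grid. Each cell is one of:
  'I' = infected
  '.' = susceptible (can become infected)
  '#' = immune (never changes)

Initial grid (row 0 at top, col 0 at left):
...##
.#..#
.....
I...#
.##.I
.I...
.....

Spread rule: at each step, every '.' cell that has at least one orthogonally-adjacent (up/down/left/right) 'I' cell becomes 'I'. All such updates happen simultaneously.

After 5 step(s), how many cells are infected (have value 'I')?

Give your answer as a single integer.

Step 0 (initial): 3 infected
Step 1: +8 new -> 11 infected
Step 2: +8 new -> 19 infected
Step 3: +4 new -> 23 infected
Step 4: +4 new -> 27 infected
Step 5: +1 new -> 28 infected

Answer: 28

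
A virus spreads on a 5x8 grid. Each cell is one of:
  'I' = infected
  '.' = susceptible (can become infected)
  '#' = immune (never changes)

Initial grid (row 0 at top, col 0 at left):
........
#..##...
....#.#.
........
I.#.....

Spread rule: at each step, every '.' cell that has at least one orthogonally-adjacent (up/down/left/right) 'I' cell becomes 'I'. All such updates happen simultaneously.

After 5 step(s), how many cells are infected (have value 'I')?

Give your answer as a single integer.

Step 0 (initial): 1 infected
Step 1: +2 new -> 3 infected
Step 2: +2 new -> 5 infected
Step 3: +2 new -> 7 infected
Step 4: +3 new -> 10 infected
Step 5: +5 new -> 15 infected

Answer: 15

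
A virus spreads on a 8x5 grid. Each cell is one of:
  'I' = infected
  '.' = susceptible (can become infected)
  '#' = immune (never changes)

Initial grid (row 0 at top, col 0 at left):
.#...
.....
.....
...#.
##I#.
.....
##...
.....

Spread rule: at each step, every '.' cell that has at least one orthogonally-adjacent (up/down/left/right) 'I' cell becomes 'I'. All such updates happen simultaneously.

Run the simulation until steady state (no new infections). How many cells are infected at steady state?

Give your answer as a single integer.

Step 0 (initial): 1 infected
Step 1: +2 new -> 3 infected
Step 2: +5 new -> 8 infected
Step 3: +8 new -> 16 infected
Step 4: +9 new -> 25 infected
Step 5: +6 new -> 31 infected
Step 6: +2 new -> 33 infected
Step 7: +0 new -> 33 infected

Answer: 33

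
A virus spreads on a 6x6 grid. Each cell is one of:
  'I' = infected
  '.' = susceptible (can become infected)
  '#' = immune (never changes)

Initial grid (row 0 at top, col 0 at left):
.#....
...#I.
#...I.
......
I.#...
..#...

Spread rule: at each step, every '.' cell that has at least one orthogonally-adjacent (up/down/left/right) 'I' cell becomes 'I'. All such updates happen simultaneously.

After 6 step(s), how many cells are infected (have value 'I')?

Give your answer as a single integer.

Answer: 31

Derivation:
Step 0 (initial): 3 infected
Step 1: +8 new -> 11 infected
Step 2: +8 new -> 19 infected
Step 3: +7 new -> 26 infected
Step 4: +3 new -> 29 infected
Step 5: +1 new -> 30 infected
Step 6: +1 new -> 31 infected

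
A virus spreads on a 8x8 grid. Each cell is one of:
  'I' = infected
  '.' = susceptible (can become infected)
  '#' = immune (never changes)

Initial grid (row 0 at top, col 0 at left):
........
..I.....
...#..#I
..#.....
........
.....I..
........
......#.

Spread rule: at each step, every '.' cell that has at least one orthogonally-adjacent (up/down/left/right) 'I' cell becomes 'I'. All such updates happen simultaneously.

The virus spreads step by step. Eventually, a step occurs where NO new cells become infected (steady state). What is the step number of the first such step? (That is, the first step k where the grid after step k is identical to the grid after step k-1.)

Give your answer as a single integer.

Answer: 8

Derivation:
Step 0 (initial): 3 infected
Step 1: +10 new -> 13 infected
Step 2: +17 new -> 30 infected
Step 3: +14 new -> 44 infected
Step 4: +9 new -> 53 infected
Step 5: +4 new -> 57 infected
Step 6: +2 new -> 59 infected
Step 7: +1 new -> 60 infected
Step 8: +0 new -> 60 infected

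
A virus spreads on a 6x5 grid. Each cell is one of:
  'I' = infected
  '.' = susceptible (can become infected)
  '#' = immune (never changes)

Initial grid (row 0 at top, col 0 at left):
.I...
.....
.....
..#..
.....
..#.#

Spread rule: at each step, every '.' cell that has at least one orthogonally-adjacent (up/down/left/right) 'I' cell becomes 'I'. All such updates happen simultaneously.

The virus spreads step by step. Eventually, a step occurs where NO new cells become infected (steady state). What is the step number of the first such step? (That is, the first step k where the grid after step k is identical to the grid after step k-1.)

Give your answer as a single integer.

Answer: 8

Derivation:
Step 0 (initial): 1 infected
Step 1: +3 new -> 4 infected
Step 2: +4 new -> 8 infected
Step 3: +5 new -> 13 infected
Step 4: +4 new -> 17 infected
Step 5: +5 new -> 22 infected
Step 6: +3 new -> 25 infected
Step 7: +2 new -> 27 infected
Step 8: +0 new -> 27 infected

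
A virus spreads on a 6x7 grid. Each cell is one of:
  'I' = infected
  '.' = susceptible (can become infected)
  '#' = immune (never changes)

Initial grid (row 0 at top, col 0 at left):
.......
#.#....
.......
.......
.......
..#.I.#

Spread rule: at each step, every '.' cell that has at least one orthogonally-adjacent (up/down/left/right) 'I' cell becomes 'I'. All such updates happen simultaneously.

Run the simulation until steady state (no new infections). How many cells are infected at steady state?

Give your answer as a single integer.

Step 0 (initial): 1 infected
Step 1: +3 new -> 4 infected
Step 2: +3 new -> 7 infected
Step 3: +5 new -> 12 infected
Step 4: +6 new -> 18 infected
Step 5: +8 new -> 26 infected
Step 6: +6 new -> 32 infected
Step 7: +4 new -> 36 infected
Step 8: +1 new -> 37 infected
Step 9: +1 new -> 38 infected
Step 10: +0 new -> 38 infected

Answer: 38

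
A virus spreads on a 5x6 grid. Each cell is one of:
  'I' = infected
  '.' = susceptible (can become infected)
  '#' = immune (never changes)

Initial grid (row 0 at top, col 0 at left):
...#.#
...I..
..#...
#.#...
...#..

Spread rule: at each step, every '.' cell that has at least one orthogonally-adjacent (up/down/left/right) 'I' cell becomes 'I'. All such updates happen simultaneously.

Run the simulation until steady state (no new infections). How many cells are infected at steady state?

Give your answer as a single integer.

Answer: 24

Derivation:
Step 0 (initial): 1 infected
Step 1: +3 new -> 4 infected
Step 2: +6 new -> 10 infected
Step 3: +5 new -> 15 infected
Step 4: +5 new -> 20 infected
Step 5: +2 new -> 22 infected
Step 6: +2 new -> 24 infected
Step 7: +0 new -> 24 infected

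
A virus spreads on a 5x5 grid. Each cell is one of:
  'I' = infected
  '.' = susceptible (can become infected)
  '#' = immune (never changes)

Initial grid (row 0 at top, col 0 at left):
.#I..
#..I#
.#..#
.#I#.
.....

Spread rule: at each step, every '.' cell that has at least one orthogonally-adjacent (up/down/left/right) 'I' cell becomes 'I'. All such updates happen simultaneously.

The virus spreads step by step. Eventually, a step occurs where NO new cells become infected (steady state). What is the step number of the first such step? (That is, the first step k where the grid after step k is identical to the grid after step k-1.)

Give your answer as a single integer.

Answer: 6

Derivation:
Step 0 (initial): 3 infected
Step 1: +5 new -> 8 infected
Step 2: +4 new -> 12 infected
Step 3: +2 new -> 14 infected
Step 4: +2 new -> 16 infected
Step 5: +1 new -> 17 infected
Step 6: +0 new -> 17 infected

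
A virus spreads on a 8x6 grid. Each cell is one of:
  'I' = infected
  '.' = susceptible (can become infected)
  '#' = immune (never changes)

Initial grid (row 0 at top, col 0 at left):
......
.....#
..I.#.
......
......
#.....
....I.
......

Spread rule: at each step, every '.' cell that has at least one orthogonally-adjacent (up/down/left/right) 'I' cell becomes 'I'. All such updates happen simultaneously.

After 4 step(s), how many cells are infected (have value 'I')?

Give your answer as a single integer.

Answer: 42

Derivation:
Step 0 (initial): 2 infected
Step 1: +8 new -> 10 infected
Step 2: +13 new -> 23 infected
Step 3: +12 new -> 35 infected
Step 4: +7 new -> 42 infected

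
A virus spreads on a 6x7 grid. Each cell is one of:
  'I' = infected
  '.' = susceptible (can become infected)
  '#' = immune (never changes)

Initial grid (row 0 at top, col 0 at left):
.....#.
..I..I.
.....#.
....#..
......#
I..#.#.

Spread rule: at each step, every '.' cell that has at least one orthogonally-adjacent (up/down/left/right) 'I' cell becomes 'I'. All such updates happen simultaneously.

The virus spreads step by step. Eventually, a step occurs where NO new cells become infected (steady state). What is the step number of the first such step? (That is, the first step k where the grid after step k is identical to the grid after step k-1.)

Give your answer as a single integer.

Answer: 7

Derivation:
Step 0 (initial): 3 infected
Step 1: +8 new -> 11 infected
Step 2: +13 new -> 24 infected
Step 3: +6 new -> 30 infected
Step 4: +2 new -> 32 infected
Step 5: +2 new -> 34 infected
Step 6: +1 new -> 35 infected
Step 7: +0 new -> 35 infected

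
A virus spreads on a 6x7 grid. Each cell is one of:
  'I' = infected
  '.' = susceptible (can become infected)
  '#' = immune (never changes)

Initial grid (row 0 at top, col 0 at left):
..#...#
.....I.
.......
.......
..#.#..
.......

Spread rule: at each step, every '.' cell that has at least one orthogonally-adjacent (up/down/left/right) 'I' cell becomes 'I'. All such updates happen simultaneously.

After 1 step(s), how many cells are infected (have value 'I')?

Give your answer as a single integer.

Step 0 (initial): 1 infected
Step 1: +4 new -> 5 infected

Answer: 5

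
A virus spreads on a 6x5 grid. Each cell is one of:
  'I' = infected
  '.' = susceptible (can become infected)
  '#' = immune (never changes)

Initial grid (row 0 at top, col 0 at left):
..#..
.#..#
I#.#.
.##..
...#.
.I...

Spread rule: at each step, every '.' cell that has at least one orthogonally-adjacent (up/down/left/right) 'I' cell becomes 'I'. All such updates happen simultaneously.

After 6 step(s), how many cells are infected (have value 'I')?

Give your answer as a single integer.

Step 0 (initial): 2 infected
Step 1: +5 new -> 7 infected
Step 2: +4 new -> 11 infected
Step 3: +2 new -> 13 infected
Step 4: +1 new -> 14 infected
Step 5: +1 new -> 15 infected
Step 6: +2 new -> 17 infected

Answer: 17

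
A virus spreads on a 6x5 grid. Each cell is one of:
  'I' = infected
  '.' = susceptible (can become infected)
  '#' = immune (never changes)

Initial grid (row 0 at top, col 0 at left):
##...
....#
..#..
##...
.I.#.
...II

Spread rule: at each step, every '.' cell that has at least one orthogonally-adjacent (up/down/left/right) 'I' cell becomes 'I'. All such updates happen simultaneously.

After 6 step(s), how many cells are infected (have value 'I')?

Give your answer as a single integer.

Answer: 17

Derivation:
Step 0 (initial): 3 infected
Step 1: +5 new -> 8 infected
Step 2: +3 new -> 11 infected
Step 3: +2 new -> 13 infected
Step 4: +1 new -> 14 infected
Step 5: +1 new -> 15 infected
Step 6: +2 new -> 17 infected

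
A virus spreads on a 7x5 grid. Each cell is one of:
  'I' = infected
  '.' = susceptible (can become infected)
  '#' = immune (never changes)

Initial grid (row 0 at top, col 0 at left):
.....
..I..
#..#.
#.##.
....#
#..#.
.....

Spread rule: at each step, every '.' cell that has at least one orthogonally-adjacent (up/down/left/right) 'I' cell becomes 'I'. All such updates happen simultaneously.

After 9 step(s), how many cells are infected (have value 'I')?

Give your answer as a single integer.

Step 0 (initial): 1 infected
Step 1: +4 new -> 5 infected
Step 2: +5 new -> 10 infected
Step 3: +4 new -> 14 infected
Step 4: +2 new -> 16 infected
Step 5: +3 new -> 19 infected
Step 6: +3 new -> 22 infected
Step 7: +2 new -> 24 infected
Step 8: +1 new -> 25 infected
Step 9: +1 new -> 26 infected

Answer: 26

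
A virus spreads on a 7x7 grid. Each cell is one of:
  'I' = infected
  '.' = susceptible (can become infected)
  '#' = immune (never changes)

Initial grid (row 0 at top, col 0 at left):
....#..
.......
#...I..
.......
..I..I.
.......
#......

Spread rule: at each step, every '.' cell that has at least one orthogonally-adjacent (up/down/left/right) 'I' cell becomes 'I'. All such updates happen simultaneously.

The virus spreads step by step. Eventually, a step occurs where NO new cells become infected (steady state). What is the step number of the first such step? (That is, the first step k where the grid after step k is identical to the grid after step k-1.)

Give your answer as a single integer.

Step 0 (initial): 3 infected
Step 1: +12 new -> 15 infected
Step 2: +14 new -> 29 infected
Step 3: +11 new -> 40 infected
Step 4: +3 new -> 43 infected
Step 5: +2 new -> 45 infected
Step 6: +1 new -> 46 infected
Step 7: +0 new -> 46 infected

Answer: 7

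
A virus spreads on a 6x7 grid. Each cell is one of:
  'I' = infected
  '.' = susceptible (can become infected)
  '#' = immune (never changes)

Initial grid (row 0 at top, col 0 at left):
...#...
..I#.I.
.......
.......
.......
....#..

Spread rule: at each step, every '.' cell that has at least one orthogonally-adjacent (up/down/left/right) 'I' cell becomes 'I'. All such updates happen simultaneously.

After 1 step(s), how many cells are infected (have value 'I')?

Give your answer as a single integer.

Answer: 9

Derivation:
Step 0 (initial): 2 infected
Step 1: +7 new -> 9 infected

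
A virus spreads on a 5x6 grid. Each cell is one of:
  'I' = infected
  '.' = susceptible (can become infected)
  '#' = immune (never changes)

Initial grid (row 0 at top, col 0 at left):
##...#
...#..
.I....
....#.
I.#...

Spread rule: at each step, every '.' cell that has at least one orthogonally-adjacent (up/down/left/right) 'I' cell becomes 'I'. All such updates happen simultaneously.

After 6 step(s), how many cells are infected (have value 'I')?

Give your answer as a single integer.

Answer: 24

Derivation:
Step 0 (initial): 2 infected
Step 1: +6 new -> 8 infected
Step 2: +4 new -> 12 infected
Step 3: +3 new -> 15 infected
Step 4: +4 new -> 19 infected
Step 5: +4 new -> 23 infected
Step 6: +1 new -> 24 infected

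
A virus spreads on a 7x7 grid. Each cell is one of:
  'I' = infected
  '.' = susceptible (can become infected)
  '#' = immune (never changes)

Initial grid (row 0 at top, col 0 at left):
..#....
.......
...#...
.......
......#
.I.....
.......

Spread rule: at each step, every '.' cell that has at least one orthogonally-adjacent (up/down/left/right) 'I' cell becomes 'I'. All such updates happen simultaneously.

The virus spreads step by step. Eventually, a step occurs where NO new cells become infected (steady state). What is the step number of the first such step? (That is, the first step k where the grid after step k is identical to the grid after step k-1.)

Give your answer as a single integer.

Step 0 (initial): 1 infected
Step 1: +4 new -> 5 infected
Step 2: +6 new -> 11 infected
Step 3: +6 new -> 17 infected
Step 4: +7 new -> 24 infected
Step 5: +7 new -> 31 infected
Step 6: +5 new -> 36 infected
Step 7: +4 new -> 40 infected
Step 8: +3 new -> 43 infected
Step 9: +2 new -> 45 infected
Step 10: +1 new -> 46 infected
Step 11: +0 new -> 46 infected

Answer: 11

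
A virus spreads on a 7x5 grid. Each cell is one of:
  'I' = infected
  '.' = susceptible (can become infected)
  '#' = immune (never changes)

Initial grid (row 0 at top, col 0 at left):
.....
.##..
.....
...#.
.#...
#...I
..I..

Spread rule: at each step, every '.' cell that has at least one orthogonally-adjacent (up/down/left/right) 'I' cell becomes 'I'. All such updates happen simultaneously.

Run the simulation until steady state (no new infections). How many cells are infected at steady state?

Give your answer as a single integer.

Answer: 30

Derivation:
Step 0 (initial): 2 infected
Step 1: +6 new -> 8 infected
Step 2: +5 new -> 13 infected
Step 3: +2 new -> 15 infected
Step 4: +4 new -> 19 infected
Step 5: +4 new -> 23 infected
Step 6: +3 new -> 26 infected
Step 7: +2 new -> 28 infected
Step 8: +2 new -> 30 infected
Step 9: +0 new -> 30 infected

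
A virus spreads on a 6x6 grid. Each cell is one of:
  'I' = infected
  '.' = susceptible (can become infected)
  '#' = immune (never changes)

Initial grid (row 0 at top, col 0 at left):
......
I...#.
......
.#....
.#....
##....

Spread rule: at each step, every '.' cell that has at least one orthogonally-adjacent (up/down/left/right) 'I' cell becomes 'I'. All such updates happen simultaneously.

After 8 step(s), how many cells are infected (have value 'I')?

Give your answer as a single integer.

Step 0 (initial): 1 infected
Step 1: +3 new -> 4 infected
Step 2: +4 new -> 8 infected
Step 3: +4 new -> 12 infected
Step 4: +3 new -> 15 infected
Step 5: +4 new -> 19 infected
Step 6: +5 new -> 24 infected
Step 7: +4 new -> 28 infected
Step 8: +2 new -> 30 infected

Answer: 30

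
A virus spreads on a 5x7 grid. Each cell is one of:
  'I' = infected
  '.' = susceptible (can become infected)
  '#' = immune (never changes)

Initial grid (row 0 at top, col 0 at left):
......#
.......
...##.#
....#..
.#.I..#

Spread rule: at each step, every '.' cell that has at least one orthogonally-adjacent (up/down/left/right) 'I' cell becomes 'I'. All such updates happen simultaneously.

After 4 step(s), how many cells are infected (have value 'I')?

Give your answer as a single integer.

Answer: 14

Derivation:
Step 0 (initial): 1 infected
Step 1: +3 new -> 4 infected
Step 2: +2 new -> 6 infected
Step 3: +3 new -> 9 infected
Step 4: +5 new -> 14 infected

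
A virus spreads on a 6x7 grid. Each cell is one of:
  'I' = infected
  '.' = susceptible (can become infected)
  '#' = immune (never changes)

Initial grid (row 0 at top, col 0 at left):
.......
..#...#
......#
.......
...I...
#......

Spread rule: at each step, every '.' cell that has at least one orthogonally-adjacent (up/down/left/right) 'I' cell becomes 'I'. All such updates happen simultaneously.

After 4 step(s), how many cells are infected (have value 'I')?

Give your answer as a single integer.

Answer: 28

Derivation:
Step 0 (initial): 1 infected
Step 1: +4 new -> 5 infected
Step 2: +7 new -> 12 infected
Step 3: +9 new -> 21 infected
Step 4: +7 new -> 28 infected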